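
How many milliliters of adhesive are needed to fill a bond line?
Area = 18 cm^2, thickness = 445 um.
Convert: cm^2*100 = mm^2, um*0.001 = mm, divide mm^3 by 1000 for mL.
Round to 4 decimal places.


= (18 * 100) * (445 * 0.001) / 1000
= 0.8010 mL

0.8010


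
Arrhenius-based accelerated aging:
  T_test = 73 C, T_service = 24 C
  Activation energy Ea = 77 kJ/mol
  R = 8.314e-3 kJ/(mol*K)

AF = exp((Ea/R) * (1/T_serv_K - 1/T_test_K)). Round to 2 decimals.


T_test_K = 346.15, T_serv_K = 297.15
AF = exp((77/8.314e-3) * (1/297.15 - 1/346.15))
= 82.44

82.44


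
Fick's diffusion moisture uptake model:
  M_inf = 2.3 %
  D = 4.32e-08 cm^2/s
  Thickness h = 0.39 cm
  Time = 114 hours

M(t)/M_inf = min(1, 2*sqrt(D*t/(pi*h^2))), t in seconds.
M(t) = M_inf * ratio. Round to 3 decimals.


t_sec = 114 * 3600 = 410400
ratio = 2*sqrt(4.32e-08*410400/(pi*0.39^2))
= min(1, 0.385244)
= 0.385244
M(t) = 2.3 * 0.385244 = 0.886 %

0.886


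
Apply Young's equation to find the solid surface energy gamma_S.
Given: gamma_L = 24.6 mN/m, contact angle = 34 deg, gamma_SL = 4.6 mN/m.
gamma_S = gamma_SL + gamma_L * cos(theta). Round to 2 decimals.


theta_rad = 34 * pi/180 = 0.593412
gamma_S = 4.6 + 24.6 * cos(0.593412)
= 24.99 mN/m

24.99


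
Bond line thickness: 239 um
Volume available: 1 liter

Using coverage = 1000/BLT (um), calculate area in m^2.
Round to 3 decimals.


1 L = 1e6 mm^3, thickness = 239 um = 0.239 mm
Area = 1e6 / 0.239 mm^2 = (1e6 / 0.239) / 1e6 m^2 = 1000 / 239 m^2
= 4.184 m^2

4.184


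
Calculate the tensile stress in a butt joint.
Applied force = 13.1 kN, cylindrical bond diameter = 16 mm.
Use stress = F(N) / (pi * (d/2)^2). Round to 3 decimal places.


A = pi * 8.0^2 = 201.0619 mm^2
sigma = 13100.0 / 201.0619 = 65.154 MPa

65.154


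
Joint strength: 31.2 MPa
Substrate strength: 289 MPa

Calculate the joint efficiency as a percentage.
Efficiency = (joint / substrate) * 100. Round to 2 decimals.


Efficiency = (31.2 / 289) * 100 = 10.80%

10.80


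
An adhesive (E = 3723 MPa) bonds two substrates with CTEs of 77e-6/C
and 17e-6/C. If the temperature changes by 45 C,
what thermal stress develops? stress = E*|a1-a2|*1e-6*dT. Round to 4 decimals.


Stress = 3723 * |77 - 17| * 1e-6 * 45
= 10.0521 MPa

10.0521


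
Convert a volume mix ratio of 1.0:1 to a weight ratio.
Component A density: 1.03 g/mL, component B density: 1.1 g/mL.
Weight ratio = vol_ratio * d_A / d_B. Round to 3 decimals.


= 1.0 * 1.03 / 1.1 = 0.936

0.936


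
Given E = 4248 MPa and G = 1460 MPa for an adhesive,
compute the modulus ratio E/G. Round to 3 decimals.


E/G ratio = 4248 / 1460 = 2.910

2.910


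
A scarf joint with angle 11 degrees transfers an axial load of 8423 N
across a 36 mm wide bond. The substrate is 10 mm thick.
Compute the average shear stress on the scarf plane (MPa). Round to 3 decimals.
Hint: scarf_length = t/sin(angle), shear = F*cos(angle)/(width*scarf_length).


scarf_length = 10 / sin(11 deg) = 52.4084 mm
cos(11 deg) = 0.981627
shear stress = 8423 * 0.981627 / (36 * 52.4084)
= 4.382 MPa

4.382


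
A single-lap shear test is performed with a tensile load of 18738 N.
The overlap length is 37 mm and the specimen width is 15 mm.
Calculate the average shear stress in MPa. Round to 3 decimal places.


Shear stress = F / (overlap * width)
= 18738 / (37 * 15)
= 18738 / 555
= 33.762 MPa

33.762


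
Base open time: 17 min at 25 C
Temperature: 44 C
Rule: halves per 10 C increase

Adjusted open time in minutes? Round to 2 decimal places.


Acceleration = 2^((44-25)/10) = 3.7321
Open time = 17 / 3.7321 = 4.56 min

4.56


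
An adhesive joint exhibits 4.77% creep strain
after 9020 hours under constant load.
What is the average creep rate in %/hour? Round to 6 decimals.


Creep rate = strain / time
= 4.77 / 9020
= 0.000529 %/h

0.000529


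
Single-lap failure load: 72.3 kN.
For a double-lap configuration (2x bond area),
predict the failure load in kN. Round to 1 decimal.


Failure load = 72.3 * 2 = 144.6 kN

144.6


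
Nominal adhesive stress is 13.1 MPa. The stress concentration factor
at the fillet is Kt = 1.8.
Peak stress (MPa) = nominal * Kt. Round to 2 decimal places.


Peak = 13.1 * 1.8 = 23.58 MPa

23.58


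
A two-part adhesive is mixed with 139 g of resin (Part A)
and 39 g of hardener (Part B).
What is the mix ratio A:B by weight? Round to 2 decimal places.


Mix ratio = mass_A / mass_B
= 139 / 39
= 3.56

3.56


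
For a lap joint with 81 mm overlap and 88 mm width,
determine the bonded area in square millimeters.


Area = 81 * 88 = 7128 mm^2

7128


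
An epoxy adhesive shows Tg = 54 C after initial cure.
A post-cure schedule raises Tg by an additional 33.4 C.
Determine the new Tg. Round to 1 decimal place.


New Tg = 54 + 33.4
= 87.4 C

87.4


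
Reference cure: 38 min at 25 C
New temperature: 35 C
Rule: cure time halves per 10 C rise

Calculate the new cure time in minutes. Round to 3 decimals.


factor = 2^((35-25)/10) = 2.0000
t_new = 38 / 2.0000 = 19.000 min

19.000


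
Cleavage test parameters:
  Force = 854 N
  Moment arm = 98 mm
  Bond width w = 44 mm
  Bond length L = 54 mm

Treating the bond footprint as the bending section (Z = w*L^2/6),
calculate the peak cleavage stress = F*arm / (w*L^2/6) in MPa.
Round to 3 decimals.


M = 854 * 98 = 83692 N*mm
Z = 44 * 54^2 / 6 = 128304 / 6 mm^3
sigma = M / Z = 6 * 83692 / 128304 = 502152 / 128304
= 3.914 MPa

3.914


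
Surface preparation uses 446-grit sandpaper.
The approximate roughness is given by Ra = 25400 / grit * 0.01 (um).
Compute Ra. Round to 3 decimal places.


Ra = 25400 / 446 * 0.01
= 254 / 446
= 0.570 um

0.570


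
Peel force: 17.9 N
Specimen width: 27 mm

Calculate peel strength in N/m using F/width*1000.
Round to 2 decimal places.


Peel strength = 17.9 / 27 * 1000 = 662.96 N/m

662.96


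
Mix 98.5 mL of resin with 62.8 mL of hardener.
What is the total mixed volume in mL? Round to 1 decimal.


Total = 98.5 + 62.8 = 161.3 mL

161.3


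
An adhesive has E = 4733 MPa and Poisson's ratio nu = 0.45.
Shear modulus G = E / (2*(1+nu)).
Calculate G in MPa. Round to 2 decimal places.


G = 4733 / (2*(1+0.45))
= 4733 / 2.90
= 1632.07 MPa

1632.07


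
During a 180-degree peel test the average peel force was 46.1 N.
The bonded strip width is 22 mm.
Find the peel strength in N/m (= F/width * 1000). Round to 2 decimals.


Peel strength = F/width * 1000
= 46.1 / 22 * 1000
= 2095.45 N/m

2095.45


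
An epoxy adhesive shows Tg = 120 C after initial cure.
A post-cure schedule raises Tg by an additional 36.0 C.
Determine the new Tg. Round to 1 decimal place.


New Tg = 120 + 36.0
= 156.0 C

156.0


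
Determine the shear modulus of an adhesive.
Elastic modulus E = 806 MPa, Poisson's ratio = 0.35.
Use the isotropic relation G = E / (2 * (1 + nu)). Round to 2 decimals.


G = 806 / (2*(1+0.35)) = 806 / 2.70
= 298.52 MPa

298.52


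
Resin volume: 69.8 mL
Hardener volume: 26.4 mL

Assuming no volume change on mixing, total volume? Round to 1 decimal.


V_total = 69.8 + 26.4 = 96.2 mL

96.2


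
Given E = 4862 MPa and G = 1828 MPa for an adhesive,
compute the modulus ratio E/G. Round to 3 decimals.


E/G ratio = 4862 / 1828 = 2.660

2.660


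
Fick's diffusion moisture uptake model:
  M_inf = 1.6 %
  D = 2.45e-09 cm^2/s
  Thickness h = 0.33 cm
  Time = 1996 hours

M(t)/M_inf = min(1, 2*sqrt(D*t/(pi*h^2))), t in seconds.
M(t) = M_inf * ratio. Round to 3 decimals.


t_sec = 1996 * 3600 = 7185600
ratio = 2*sqrt(2.45e-09*7185600/(pi*0.33^2))
= min(1, 0.453686)
= 0.453686
M(t) = 1.6 * 0.453686 = 0.726 %

0.726


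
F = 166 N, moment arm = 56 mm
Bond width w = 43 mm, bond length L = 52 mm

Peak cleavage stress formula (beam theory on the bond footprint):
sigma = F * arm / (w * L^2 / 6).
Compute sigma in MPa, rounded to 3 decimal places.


sigma = (166 * 56) / (43 * 2704 / 6)
= 9296 * 6 / 116272
= 55776 / 116272
= 0.480 MPa

0.480


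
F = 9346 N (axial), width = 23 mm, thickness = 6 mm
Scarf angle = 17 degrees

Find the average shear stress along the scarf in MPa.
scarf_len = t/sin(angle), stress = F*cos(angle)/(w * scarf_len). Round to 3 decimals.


scarf_len = 6/sin(17 deg) = 20.5218
cos(17 deg) = 0.956305
stress = 9346*0.956305/(23*20.5218) = 18.936 MPa

18.936


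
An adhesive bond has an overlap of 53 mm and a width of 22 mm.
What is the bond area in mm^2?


Bond area = overlap * width
= 53 * 22
= 1166 mm^2

1166


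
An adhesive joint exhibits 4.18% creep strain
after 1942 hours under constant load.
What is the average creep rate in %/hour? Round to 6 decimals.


Creep rate = strain / time
= 4.18 / 1942
= 0.002152 %/h

0.002152


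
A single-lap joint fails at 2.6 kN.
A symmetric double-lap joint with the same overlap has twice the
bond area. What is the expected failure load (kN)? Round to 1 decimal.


Double-lap load = 2 * 2.6 = 5.2 kN

5.2


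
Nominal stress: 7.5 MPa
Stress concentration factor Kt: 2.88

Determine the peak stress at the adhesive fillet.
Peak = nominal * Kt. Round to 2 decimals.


Peak stress = 7.5 * 2.88
= 21.60 MPa

21.60


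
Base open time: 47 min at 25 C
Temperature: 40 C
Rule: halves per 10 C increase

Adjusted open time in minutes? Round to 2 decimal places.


Acceleration = 2^((40-25)/10) = 2.8284
Open time = 47 / 2.8284 = 16.62 min

16.62


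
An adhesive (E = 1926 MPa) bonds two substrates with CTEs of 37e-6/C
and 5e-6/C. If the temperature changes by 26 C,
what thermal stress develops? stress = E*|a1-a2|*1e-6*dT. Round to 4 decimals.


Stress = 1926 * |37 - 5| * 1e-6 * 26
= 1.6024 MPa

1.6024


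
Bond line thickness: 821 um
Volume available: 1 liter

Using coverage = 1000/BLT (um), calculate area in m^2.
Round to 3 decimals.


1 L = 1e6 mm^3, thickness = 821 um = 0.821 mm
Area = 1e6 / 0.821 mm^2 = (1e6 / 0.821) / 1e6 m^2 = 1000 / 821 m^2
= 1.218 m^2

1.218


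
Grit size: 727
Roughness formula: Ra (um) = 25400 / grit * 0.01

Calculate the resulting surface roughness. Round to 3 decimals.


Ra = 25400 / 727 * 0.01
= 0.349 um

0.349


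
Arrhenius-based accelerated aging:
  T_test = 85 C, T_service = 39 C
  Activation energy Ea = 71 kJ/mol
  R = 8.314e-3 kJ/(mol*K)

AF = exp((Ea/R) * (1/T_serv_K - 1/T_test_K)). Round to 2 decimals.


T_test_K = 358.15, T_serv_K = 312.15
AF = exp((71/8.314e-3) * (1/312.15 - 1/358.15))
= 33.58

33.58


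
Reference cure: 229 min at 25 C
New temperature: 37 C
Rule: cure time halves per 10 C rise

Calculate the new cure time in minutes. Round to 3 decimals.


factor = 2^((37-25)/10) = 2.2974
t_new = 229 / 2.2974 = 99.678 min

99.678


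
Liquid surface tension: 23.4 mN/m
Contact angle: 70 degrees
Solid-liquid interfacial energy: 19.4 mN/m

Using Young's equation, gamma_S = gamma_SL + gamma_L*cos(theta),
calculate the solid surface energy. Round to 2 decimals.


gamma_S = 19.4 + 23.4 * cos(70)
= 27.40 mN/m

27.40


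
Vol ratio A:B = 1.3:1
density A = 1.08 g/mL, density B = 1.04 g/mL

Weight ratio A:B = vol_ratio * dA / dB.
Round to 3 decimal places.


Weight ratio = 1.3 * 1.08 / 1.04
= 1.350

1.350


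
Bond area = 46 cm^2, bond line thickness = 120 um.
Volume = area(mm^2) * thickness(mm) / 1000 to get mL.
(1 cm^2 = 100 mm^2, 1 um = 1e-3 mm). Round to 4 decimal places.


area_mm2 = 46 * 100 = 4600
blt_mm = 120 * 1e-3 = 0.12
vol_mm3 = 4600 * 0.12 = 552.0
vol_mL = 552.0 / 1000 = 0.5520 mL

0.5520


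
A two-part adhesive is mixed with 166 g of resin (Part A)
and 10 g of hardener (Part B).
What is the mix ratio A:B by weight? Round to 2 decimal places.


Mix ratio = mass_A / mass_B
= 166 / 10
= 16.60

16.60


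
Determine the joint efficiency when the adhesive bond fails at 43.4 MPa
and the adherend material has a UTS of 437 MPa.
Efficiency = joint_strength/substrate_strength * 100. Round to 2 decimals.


Joint efficiency = 43.4 / 437 * 100
= 9.93%

9.93


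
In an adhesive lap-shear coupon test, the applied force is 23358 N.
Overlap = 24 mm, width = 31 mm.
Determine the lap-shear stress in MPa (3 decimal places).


stress = F / (overlap * width)
= 23358 / (24 * 31)
= 31.395 MPa

31.395


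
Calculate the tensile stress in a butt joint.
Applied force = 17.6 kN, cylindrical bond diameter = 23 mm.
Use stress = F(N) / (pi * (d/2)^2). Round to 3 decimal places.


A = pi * 11.5^2 = 415.4756 mm^2
sigma = 17600.0 / 415.4756 = 42.361 MPa

42.361


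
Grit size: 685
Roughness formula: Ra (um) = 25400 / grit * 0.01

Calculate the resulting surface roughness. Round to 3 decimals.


Ra = 25400 / 685 * 0.01
= 0.371 um

0.371


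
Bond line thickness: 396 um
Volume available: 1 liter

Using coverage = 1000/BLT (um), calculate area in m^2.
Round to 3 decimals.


1 L = 1e6 mm^3, thickness = 396 um = 0.396 mm
Area = 1e6 / 0.396 mm^2 = (1e6 / 0.396) / 1e6 m^2 = 1000 / 396 m^2
= 2.525 m^2

2.525


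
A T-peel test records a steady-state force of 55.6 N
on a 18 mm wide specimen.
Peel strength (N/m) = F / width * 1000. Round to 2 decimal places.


Peel strength = 55.6 / 18 * 1000
= 3088.89 N/m

3088.89


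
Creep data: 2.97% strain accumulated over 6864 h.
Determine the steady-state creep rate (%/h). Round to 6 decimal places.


Rate = 2.97 / 6864 = 0.000433 %/h

0.000433


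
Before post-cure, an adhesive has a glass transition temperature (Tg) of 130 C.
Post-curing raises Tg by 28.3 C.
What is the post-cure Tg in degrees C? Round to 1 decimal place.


Tg_post = Tg_base + delta_Tg
= 130 + 28.3
= 158.3 C

158.3


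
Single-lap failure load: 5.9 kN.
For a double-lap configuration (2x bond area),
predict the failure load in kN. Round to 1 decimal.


Failure load = 5.9 * 2 = 11.8 kN

11.8


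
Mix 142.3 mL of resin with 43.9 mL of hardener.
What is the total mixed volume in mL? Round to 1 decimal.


Total = 142.3 + 43.9 = 186.2 mL

186.2


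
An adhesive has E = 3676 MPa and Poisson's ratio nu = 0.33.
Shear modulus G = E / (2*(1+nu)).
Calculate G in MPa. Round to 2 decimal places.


G = 3676 / (2*(1+0.33))
= 3676 / 2.66
= 1381.95 MPa

1381.95


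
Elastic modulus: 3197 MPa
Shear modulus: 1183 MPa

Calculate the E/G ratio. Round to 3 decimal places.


E / G = 3197 / 1183 = 2.702

2.702


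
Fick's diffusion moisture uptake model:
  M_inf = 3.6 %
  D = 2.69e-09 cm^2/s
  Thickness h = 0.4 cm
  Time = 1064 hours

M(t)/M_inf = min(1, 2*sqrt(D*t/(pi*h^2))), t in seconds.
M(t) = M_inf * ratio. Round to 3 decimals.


t_sec = 1064 * 3600 = 3830400
ratio = 2*sqrt(2.69e-09*3830400/(pi*0.4^2))
= min(1, 0.286347)
= 0.286347
M(t) = 3.6 * 0.286347 = 1.031 %

1.031


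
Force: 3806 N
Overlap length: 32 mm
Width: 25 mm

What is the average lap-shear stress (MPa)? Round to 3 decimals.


Average shear stress = F / (overlap * width)
= 3806 / (32 * 25)
= 4.758 MPa

4.758


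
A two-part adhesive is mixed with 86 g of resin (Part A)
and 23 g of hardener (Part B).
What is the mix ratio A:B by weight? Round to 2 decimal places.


Mix ratio = mass_A / mass_B
= 86 / 23
= 3.74

3.74


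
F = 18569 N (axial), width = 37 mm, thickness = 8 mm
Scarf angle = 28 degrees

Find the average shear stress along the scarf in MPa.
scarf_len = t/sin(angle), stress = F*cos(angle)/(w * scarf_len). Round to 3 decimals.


scarf_len = 8/sin(28 deg) = 17.0404
cos(28 deg) = 0.882948
stress = 18569*0.882948/(37*17.0404) = 26.004 MPa

26.004


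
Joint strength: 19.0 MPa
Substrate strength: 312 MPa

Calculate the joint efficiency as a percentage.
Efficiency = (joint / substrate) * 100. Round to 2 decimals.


Efficiency = (19.0 / 312) * 100 = 6.09%

6.09


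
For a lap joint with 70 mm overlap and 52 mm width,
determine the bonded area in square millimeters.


Area = 70 * 52 = 3640 mm^2

3640


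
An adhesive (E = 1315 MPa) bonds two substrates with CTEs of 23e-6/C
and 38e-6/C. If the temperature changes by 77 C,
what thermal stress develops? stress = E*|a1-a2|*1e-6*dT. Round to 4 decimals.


Stress = 1315 * |23 - 38| * 1e-6 * 77
= 1.5188 MPa

1.5188


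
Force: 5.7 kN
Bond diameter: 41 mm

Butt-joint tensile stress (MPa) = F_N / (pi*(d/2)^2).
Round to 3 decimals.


F_N = 5.7 * 1000 = 5700.0 N
A = pi*(20.5)^2 = 1320.2543 mm^2
stress = 5700.0 / 1320.2543 = 4.317 MPa

4.317


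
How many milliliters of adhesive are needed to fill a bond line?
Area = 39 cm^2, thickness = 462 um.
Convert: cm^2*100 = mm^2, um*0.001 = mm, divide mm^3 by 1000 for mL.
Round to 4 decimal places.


= (39 * 100) * (462 * 0.001) / 1000
= 1.8018 mL

1.8018


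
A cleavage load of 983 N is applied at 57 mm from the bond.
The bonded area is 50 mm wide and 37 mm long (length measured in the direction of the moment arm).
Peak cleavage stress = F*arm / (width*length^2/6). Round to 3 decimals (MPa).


Moment = 983 * 57 = 56031 N*mm
Section modulus = 50 * 1369 / 6 = 68450 / 6 mm^3
Stress = 56031 / (68450 / 6) = 336186 / 68450
= 4.911 MPa

4.911


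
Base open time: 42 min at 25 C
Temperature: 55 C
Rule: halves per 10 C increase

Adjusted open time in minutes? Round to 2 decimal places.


Acceleration = 2^((55-25)/10) = 8.0000
Open time = 42 / 8.0000 = 5.25 min

5.25


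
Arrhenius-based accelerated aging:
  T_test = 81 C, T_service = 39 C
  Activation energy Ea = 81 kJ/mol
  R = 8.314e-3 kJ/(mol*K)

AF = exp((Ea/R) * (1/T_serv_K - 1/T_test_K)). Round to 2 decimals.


T_test_K = 354.15, T_serv_K = 312.15
AF = exp((81/8.314e-3) * (1/312.15 - 1/354.15))
= 40.51

40.51


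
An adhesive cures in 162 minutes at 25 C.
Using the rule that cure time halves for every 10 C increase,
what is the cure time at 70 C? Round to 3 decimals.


Factor = 2^((70 - 25) / 10) = 22.6274
Cure time = 162 / 22.6274
= 7.159 minutes

7.159


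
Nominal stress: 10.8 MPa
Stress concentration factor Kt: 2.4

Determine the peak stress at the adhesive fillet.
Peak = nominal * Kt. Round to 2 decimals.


Peak stress = 10.8 * 2.4
= 25.92 MPa

25.92


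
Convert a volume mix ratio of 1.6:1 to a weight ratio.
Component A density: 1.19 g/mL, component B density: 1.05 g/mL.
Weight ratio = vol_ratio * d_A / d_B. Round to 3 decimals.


= 1.6 * 1.19 / 1.05 = 1.813

1.813


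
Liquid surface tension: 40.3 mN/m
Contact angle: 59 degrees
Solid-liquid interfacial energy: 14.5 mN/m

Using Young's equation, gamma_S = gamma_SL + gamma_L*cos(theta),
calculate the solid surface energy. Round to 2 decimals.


gamma_S = 14.5 + 40.3 * cos(59)
= 35.26 mN/m

35.26


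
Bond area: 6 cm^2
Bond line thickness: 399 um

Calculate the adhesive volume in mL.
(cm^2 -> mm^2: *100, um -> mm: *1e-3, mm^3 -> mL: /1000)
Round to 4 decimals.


V = 6*100 * 399*1e-3 / 1000
= 0.2394 mL

0.2394


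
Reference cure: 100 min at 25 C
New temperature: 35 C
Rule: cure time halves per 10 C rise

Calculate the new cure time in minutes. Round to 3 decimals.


factor = 2^((35-25)/10) = 2.0000
t_new = 100 / 2.0000 = 50.000 min

50.000


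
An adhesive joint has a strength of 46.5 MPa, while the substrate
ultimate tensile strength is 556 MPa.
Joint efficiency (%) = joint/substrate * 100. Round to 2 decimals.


Efficiency = 46.5 / 556 * 100
= 8.36%

8.36


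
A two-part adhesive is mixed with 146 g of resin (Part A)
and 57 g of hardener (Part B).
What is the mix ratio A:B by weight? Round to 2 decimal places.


Mix ratio = mass_A / mass_B
= 146 / 57
= 2.56

2.56


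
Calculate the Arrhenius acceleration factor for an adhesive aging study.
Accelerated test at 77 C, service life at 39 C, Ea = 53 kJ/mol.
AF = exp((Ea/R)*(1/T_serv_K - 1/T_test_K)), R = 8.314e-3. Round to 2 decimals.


T_test = 350.15 K, T_serv = 312.15 K
Ea/R = 53 / 0.008314 = 6374.79
AF = exp(6374.79 * (1/312.15 - 1/350.15))
= 9.17

9.17


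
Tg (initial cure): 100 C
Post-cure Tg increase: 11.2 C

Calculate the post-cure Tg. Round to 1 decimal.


Post-cure Tg = 100 + 11.2 = 111.2 C

111.2


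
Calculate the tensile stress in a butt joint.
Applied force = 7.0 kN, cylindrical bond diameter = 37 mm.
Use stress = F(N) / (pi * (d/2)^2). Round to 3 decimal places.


A = pi * 18.5^2 = 1075.2101 mm^2
sigma = 7000.0 / 1075.2101 = 6.510 MPa

6.510


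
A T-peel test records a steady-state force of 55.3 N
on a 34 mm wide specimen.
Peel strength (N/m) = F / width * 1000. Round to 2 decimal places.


Peel strength = 55.3 / 34 * 1000
= 1626.47 N/m

1626.47


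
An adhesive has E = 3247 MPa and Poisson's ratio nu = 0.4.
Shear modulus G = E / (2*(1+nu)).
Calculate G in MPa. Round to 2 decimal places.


G = 3247 / (2*(1+0.4))
= 3247 / 2.80
= 1159.64 MPa

1159.64


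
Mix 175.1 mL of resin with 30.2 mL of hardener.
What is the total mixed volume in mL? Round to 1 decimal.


Total = 175.1 + 30.2 = 205.3 mL

205.3


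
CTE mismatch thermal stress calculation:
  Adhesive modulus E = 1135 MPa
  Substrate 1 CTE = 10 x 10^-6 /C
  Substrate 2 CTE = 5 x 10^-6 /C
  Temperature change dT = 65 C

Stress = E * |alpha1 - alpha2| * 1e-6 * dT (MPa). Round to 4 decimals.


delta_alpha = |10 - 5| = 5 x 10^-6/C
Stress = 1135 * 5e-6 * 65
= 0.3689 MPa

0.3689


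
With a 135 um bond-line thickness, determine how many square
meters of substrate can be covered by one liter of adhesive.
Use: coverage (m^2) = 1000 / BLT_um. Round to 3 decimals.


Coverage = 1000 / 135 = 7.407 m^2

7.407


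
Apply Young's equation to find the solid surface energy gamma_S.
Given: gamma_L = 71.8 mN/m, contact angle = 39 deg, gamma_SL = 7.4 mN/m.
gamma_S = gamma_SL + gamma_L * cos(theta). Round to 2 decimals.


theta_rad = 39 * pi/180 = 0.680678
gamma_S = 7.4 + 71.8 * cos(0.680678)
= 63.20 mN/m

63.20


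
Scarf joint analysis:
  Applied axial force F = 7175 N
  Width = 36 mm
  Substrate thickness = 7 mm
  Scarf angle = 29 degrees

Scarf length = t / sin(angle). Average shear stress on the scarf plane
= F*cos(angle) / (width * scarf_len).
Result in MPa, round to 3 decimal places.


Scarf length = 7 / sin(29 deg) = 14.4387 mm
cos(29 deg) = 0.874620
Shear = 7175 * 0.874620 / (36 * 14.4387)
= 12.073 MPa

12.073


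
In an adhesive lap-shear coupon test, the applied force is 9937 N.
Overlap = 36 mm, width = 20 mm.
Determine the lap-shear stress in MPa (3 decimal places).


stress = F / (overlap * width)
= 9937 / (36 * 20)
= 13.801 MPa

13.801


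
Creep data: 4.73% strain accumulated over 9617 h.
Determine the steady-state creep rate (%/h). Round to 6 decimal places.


Rate = 4.73 / 9617 = 0.000492 %/h

0.000492


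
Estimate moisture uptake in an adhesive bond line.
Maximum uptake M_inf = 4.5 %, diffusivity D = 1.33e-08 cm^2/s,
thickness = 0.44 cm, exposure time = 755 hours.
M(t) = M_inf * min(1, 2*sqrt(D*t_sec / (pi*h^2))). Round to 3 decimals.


Convert time: 755 h = 2718000 s
ratio = min(1, 2*sqrt(1.33e-08*2718000/(pi*0.44^2)))
= 0.487588
M(t) = 4.5 * 0.487588 = 2.194%

2.194


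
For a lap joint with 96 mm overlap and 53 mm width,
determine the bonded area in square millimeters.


Area = 96 * 53 = 5088 mm^2

5088


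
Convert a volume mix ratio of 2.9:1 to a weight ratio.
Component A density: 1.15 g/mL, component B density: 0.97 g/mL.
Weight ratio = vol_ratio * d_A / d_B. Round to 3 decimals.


= 2.9 * 1.15 / 0.97 = 3.438

3.438


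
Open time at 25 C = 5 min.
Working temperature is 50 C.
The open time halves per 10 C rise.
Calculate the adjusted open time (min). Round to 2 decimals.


factor = 2^((50 - 25) / 10) = 5.6569
ot = 5 / 5.6569 = 0.88 min

0.88


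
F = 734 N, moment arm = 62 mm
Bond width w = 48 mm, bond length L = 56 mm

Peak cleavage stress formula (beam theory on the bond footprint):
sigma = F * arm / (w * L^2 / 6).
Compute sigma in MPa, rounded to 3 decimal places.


sigma = (734 * 62) / (48 * 3136 / 6)
= 45508 * 6 / 150528
= 273048 / 150528
= 1.814 MPa

1.814


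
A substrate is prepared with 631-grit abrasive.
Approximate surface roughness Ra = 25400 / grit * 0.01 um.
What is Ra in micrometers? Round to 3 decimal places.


Ra = 25400 / 631 * 0.01 = 0.403 um

0.403


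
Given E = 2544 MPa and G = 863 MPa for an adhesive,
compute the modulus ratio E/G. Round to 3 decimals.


E/G ratio = 2544 / 863 = 2.948

2.948


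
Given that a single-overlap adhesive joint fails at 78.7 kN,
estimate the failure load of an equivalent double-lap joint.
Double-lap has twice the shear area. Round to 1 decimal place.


Double-lap factor = 2
Expected load = 78.7 * 2 = 157.4 kN

157.4


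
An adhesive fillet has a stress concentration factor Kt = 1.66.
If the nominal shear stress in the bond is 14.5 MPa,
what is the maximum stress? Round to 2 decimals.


Max stress = 14.5 * 1.66 = 24.07 MPa

24.07


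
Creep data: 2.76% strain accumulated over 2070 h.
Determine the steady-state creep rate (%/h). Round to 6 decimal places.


Rate = 2.76 / 2070 = 0.001333 %/h

0.001333


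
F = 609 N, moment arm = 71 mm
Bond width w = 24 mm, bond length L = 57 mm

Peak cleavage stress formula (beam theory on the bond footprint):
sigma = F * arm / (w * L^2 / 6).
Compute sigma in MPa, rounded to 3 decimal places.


sigma = (609 * 71) / (24 * 3249 / 6)
= 43239 * 6 / 77976
= 259434 / 77976
= 3.327 MPa

3.327


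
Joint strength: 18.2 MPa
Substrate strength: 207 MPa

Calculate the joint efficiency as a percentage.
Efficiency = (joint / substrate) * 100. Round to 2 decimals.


Efficiency = (18.2 / 207) * 100 = 8.79%

8.79


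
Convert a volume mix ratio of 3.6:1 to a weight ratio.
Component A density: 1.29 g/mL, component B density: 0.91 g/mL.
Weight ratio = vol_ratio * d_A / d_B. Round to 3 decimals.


= 3.6 * 1.29 / 0.91 = 5.103

5.103


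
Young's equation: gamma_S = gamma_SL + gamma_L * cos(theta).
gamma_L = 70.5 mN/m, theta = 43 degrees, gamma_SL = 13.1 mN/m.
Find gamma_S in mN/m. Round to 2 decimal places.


cos(43 deg) = 0.731354
gamma_S = 13.1 + 70.5 * 0.731354
= 64.66 mN/m

64.66


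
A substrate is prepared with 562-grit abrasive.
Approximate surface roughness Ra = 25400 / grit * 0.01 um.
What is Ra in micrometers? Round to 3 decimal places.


Ra = 25400 / 562 * 0.01 = 0.452 um

0.452


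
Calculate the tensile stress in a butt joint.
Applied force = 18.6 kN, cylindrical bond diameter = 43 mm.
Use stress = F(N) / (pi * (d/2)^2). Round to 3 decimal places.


A = pi * 21.5^2 = 1452.2012 mm^2
sigma = 18600.0 / 1452.2012 = 12.808 MPa

12.808


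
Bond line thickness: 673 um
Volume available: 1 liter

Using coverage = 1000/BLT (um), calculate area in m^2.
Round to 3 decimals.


1 L = 1e6 mm^3, thickness = 673 um = 0.673 mm
Area = 1e6 / 0.673 mm^2 = (1e6 / 0.673) / 1e6 m^2 = 1000 / 673 m^2
= 1.486 m^2

1.486


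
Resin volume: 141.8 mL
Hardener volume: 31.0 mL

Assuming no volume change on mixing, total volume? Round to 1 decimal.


V_total = 141.8 + 31.0 = 172.8 mL

172.8


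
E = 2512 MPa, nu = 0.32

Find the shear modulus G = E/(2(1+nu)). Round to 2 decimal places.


G = 2512 / (2 * 1.32)
= 951.52 MPa

951.52


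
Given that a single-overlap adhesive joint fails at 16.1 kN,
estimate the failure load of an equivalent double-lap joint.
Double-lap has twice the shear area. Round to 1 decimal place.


Double-lap factor = 2
Expected load = 16.1 * 2 = 32.2 kN

32.2


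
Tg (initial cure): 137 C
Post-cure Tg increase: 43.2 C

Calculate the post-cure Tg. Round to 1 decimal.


Post-cure Tg = 137 + 43.2 = 180.2 C

180.2


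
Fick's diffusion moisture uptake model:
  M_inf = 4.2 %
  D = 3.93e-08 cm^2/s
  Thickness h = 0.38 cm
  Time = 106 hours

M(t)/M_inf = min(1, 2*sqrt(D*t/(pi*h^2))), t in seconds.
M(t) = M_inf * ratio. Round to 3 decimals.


t_sec = 106 * 3600 = 381600
ratio = 2*sqrt(3.93e-08*381600/(pi*0.38^2))
= min(1, 0.363640)
= 0.363640
M(t) = 4.2 * 0.363640 = 1.527 %

1.527


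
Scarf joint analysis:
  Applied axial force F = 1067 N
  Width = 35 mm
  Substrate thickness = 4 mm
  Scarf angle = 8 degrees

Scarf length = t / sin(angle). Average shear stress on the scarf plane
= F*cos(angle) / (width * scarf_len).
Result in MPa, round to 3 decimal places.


Scarf length = 4 / sin(8 deg) = 28.7412 mm
cos(8 deg) = 0.990268
Shear = 1067 * 0.990268 / (35 * 28.7412)
= 1.050 MPa

1.050


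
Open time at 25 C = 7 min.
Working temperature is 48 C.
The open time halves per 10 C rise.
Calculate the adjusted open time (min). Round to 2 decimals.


factor = 2^((48 - 25) / 10) = 4.9246
ot = 7 / 4.9246 = 1.42 min

1.42


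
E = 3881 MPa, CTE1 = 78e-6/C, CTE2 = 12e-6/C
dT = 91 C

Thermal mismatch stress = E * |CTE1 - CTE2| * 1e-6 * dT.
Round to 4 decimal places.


= 3881 * 66e-6 * 91
= 23.3093 MPa

23.3093


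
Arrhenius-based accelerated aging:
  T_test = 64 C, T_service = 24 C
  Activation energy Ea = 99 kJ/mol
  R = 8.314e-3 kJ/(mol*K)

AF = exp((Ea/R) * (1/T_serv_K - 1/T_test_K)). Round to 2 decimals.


T_test_K = 337.15, T_serv_K = 297.15
AF = exp((99/8.314e-3) * (1/297.15 - 1/337.15))
= 116.08

116.08


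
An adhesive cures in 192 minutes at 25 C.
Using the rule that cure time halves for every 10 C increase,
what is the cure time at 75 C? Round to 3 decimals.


Factor = 2^((75 - 25) / 10) = 32.0000
Cure time = 192 / 32.0000
= 6.000 minutes

6.000


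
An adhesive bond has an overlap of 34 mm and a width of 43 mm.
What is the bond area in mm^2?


Bond area = overlap * width
= 34 * 43
= 1462 mm^2

1462


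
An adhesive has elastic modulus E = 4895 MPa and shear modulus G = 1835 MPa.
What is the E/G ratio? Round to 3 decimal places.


E/G = 4895 / 1835 = 2.668

2.668


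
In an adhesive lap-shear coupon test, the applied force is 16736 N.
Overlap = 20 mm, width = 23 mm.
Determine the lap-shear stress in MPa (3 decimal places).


stress = F / (overlap * width)
= 16736 / (20 * 23)
= 36.383 MPa

36.383


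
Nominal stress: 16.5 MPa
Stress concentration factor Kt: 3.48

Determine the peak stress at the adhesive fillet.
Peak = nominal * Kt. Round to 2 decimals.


Peak stress = 16.5 * 3.48
= 57.42 MPa

57.42


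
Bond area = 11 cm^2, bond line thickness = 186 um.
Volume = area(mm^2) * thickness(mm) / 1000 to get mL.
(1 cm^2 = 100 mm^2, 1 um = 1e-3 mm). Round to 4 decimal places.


area_mm2 = 11 * 100 = 1100
blt_mm = 186 * 1e-3 = 0.186
vol_mm3 = 1100 * 0.186 = 204.6
vol_mL = 204.6 / 1000 = 0.2046 mL

0.2046


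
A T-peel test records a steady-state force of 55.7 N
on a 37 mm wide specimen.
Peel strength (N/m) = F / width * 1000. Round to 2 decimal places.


Peel strength = 55.7 / 37 * 1000
= 1505.41 N/m

1505.41


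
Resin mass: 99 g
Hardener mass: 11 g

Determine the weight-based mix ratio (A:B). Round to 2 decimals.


Ratio = 99 / 11 = 9.00

9.00


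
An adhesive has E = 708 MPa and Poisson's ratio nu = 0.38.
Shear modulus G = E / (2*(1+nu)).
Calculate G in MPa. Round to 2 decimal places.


G = 708 / (2*(1+0.38))
= 708 / 2.76
= 256.52 MPa

256.52


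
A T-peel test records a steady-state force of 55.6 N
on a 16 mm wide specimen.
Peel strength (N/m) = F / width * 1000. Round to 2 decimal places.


Peel strength = 55.6 / 16 * 1000
= 3475.00 N/m

3475.00


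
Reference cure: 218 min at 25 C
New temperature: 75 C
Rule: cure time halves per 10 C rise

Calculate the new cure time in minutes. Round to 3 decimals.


factor = 2^((75-25)/10) = 32.0000
t_new = 218 / 32.0000 = 6.813 min

6.813


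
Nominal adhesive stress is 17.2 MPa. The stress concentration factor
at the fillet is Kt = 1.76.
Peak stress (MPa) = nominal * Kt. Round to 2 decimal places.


Peak = 17.2 * 1.76 = 30.27 MPa

30.27


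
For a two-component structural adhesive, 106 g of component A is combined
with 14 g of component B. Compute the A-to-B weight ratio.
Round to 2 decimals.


Weight ratio A:B = 106 / 14
= 7.57

7.57


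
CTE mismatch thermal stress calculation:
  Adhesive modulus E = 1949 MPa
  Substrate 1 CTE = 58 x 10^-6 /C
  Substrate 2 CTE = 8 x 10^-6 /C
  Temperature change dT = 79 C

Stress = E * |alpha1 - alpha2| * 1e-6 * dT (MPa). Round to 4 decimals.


delta_alpha = |58 - 8| = 50 x 10^-6/C
Stress = 1949 * 50e-6 * 79
= 7.6986 MPa

7.6986


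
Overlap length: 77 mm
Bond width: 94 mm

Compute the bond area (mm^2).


Bond area = 77 * 94 = 7238 mm^2

7238


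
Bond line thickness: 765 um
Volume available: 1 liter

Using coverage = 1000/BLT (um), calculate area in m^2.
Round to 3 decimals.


1 L = 1e6 mm^3, thickness = 765 um = 0.765 mm
Area = 1e6 / 0.765 mm^2 = (1e6 / 0.765) / 1e6 m^2 = 1000 / 765 m^2
= 1.307 m^2

1.307


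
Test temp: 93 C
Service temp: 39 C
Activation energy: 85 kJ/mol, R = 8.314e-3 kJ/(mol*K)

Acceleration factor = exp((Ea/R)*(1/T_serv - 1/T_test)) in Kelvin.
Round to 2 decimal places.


AF = exp((85/0.008314)*(1/312.15 - 1/366.15))
= 125.26

125.26


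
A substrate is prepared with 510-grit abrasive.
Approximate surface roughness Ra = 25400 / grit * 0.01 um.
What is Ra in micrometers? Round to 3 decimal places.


Ra = 25400 / 510 * 0.01 = 0.498 um

0.498


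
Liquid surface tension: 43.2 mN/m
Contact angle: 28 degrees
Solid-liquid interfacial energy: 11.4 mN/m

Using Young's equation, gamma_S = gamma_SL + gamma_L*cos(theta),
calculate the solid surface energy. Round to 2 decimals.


gamma_S = 11.4 + 43.2 * cos(28)
= 49.54 mN/m

49.54


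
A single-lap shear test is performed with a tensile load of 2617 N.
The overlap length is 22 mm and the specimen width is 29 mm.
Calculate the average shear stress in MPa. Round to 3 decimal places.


Shear stress = F / (overlap * width)
= 2617 / (22 * 29)
= 2617 / 638
= 4.102 MPa

4.102


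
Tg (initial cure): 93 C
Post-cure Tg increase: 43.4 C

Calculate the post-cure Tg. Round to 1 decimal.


Post-cure Tg = 93 + 43.4 = 136.4 C

136.4


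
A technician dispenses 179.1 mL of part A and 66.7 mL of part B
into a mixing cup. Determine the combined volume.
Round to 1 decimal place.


Combined volume = 179.1 + 66.7
= 245.8 mL

245.8


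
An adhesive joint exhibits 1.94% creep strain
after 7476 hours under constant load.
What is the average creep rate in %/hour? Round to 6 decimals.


Creep rate = strain / time
= 1.94 / 7476
= 0.000259 %/h

0.000259


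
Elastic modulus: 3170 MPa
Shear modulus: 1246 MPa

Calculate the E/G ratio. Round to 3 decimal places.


E / G = 3170 / 1246 = 2.544

2.544


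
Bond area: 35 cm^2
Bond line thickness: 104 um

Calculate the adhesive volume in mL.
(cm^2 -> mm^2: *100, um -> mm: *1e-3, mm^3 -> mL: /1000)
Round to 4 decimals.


V = 35*100 * 104*1e-3 / 1000
= 0.3640 mL

0.3640


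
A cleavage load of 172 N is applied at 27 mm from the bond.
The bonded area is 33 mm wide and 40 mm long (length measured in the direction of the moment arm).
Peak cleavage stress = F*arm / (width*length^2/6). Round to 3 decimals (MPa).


Moment = 172 * 27 = 4644 N*mm
Section modulus = 33 * 1600 / 6 = 52800 / 6 mm^3
Stress = 4644 / (52800 / 6) = 27864 / 52800
= 0.528 MPa

0.528


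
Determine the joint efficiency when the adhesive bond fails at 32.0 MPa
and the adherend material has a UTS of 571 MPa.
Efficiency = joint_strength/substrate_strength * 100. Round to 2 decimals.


Joint efficiency = 32.0 / 571 * 100
= 5.60%

5.60


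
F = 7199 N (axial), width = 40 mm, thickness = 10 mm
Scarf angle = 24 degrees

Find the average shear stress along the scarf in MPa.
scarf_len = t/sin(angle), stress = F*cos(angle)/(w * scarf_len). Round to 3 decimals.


scarf_len = 10/sin(24 deg) = 24.5859
cos(24 deg) = 0.913545
stress = 7199*0.913545/(40*24.5859) = 6.687 MPa

6.687


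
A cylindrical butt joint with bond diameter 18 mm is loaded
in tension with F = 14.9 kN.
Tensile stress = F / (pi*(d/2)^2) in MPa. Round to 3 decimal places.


Area = pi * (18/2)^2 = 254.4690 mm^2
Stress = 14.9*1000 / 254.4690
= 58.553 MPa

58.553


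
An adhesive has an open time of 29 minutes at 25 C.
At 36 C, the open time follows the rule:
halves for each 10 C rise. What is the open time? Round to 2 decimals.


Factor = 2^((36-25)/10) = 2.1435
Open time = 29 / 2.1435 = 13.53 min

13.53


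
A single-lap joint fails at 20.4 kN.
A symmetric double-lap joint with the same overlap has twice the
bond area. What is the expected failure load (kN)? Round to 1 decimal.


Double-lap load = 2 * 20.4 = 40.8 kN

40.8


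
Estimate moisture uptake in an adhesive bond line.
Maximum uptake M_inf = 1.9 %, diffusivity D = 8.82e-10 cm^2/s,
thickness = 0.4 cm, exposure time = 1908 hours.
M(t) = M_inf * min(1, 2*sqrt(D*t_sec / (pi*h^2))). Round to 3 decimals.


Convert time: 1908 h = 6868800 s
ratio = min(1, 2*sqrt(8.82e-10*6868800/(pi*0.4^2)))
= 0.219568
M(t) = 1.9 * 0.219568 = 0.417%

0.417


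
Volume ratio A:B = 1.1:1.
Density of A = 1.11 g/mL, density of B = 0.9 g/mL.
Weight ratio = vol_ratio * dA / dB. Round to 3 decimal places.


Wt ratio = 1.1 * 1.11 / 0.9
= 1.357

1.357


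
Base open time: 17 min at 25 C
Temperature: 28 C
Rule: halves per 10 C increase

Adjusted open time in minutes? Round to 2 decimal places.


Acceleration = 2^((28-25)/10) = 1.2311
Open time = 17 / 1.2311 = 13.81 min

13.81


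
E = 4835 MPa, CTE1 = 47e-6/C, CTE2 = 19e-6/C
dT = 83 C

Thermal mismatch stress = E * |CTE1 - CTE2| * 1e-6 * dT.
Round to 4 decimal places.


= 4835 * 28e-6 * 83
= 11.2365 MPa

11.2365


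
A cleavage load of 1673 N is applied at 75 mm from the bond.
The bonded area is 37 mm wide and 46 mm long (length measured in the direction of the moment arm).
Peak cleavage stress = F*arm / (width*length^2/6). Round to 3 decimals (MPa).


Moment = 1673 * 75 = 125475 N*mm
Section modulus = 37 * 2116 / 6 = 78292 / 6 mm^3
Stress = 125475 / (78292 / 6) = 752850 / 78292
= 9.616 MPa

9.616


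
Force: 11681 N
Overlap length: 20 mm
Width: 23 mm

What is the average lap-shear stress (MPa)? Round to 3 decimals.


Average shear stress = F / (overlap * width)
= 11681 / (20 * 23)
= 25.393 MPa

25.393


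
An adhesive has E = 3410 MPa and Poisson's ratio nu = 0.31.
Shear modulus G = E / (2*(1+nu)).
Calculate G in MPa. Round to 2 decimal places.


G = 3410 / (2*(1+0.31))
= 3410 / 2.62
= 1301.53 MPa

1301.53


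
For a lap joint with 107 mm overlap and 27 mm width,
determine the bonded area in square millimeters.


Area = 107 * 27 = 2889 mm^2

2889


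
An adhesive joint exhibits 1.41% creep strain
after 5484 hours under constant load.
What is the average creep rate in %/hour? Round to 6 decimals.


Creep rate = strain / time
= 1.41 / 5484
= 0.000257 %/h

0.000257


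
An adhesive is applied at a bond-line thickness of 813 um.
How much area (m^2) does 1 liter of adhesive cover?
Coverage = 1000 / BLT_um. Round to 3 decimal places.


Coverage = 1000 / 813 = 1.230 m^2

1.230


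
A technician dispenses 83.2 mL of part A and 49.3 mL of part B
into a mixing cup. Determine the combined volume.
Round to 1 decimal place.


Combined volume = 83.2 + 49.3
= 132.5 mL

132.5


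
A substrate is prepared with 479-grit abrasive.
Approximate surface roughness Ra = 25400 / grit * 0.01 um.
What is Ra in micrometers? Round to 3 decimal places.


Ra = 25400 / 479 * 0.01 = 0.530 um

0.530


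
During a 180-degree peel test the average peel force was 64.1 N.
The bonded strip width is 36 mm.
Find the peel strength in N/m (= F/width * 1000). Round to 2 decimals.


Peel strength = F/width * 1000
= 64.1 / 36 * 1000
= 1780.56 N/m

1780.56


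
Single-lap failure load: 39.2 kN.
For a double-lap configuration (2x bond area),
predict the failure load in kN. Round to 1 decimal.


Failure load = 39.2 * 2 = 78.4 kN

78.4


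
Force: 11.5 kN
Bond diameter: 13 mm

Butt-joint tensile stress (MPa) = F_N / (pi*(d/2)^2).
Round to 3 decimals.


F_N = 11.5 * 1000 = 11500.0 N
A = pi*(6.5)^2 = 132.7323 mm^2
stress = 11500.0 / 132.7323 = 86.641 MPa

86.641


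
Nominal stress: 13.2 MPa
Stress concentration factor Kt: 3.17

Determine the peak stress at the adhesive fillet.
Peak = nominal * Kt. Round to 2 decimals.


Peak stress = 13.2 * 3.17
= 41.84 MPa

41.84
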